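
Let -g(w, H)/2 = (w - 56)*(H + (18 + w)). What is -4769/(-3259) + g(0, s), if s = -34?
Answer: -5835359/3259 ≈ -1790.5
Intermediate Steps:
g(w, H) = -2*(-56 + w)*(18 + H + w) (g(w, H) = -2*(w - 56)*(H + (18 + w)) = -2*(-56 + w)*(18 + H + w))
-4769/(-3259) + g(0, s) = -4769/(-3259) + (2016 - 2*0² + 76*0 + 112*(-34) - 2*(-34)*0) = -4769*(-1/3259) + (2016 - 2*0 + 0 - 3808 + 0) = 4769/3259 + (2016 + 0 + 0 - 3808 + 0) = 4769/3259 - 1792 = -5835359/3259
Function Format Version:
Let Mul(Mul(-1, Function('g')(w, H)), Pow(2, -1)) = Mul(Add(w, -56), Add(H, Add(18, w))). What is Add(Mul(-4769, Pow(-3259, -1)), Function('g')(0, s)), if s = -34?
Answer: Rational(-5835359, 3259) ≈ -1790.5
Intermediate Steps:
Function('g')(w, H) = Mul(-2, Add(-56, w), Add(18, H, w)) (Function('g')(w, H) = Mul(-2, Mul(Add(w, -56), Add(H, Add(18, w)))) = Mul(-2, Mul(Add(-56, w), Add(18, H, w))) = Mul(-2, Add(-56, w), Add(18, H, w)))
Add(Mul(-4769, Pow(-3259, -1)), Function('g')(0, s)) = Add(Mul(-4769, Pow(-3259, -1)), Add(2016, Mul(-2, Pow(0, 2)), Mul(76, 0), Mul(112, -34), Mul(-2, -34, 0))) = Add(Mul(-4769, Rational(-1, 3259)), Add(2016, Mul(-2, 0), 0, -3808, 0)) = Add(Rational(4769, 3259), Add(2016, 0, 0, -3808, 0)) = Add(Rational(4769, 3259), -1792) = Rational(-5835359, 3259)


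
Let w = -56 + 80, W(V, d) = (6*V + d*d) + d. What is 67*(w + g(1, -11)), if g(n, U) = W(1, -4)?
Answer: 2814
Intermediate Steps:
W(V, d) = d + d**2 + 6*V (W(V, d) = (6*V + d**2) + d = (d**2 + 6*V) + d = d + d**2 + 6*V)
g(n, U) = 18 (g(n, U) = -4 + (-4)**2 + 6*1 = -4 + 16 + 6 = 18)
w = 24
67*(w + g(1, -11)) = 67*(24 + 18) = 67*42 = 2814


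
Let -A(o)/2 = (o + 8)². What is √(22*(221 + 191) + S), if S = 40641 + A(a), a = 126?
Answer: √13793 ≈ 117.44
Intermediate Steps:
A(o) = -2*(8 + o)² (A(o) = -2*(o + 8)² = -2*(8 + o)²)
S = 4729 (S = 40641 - 2*(8 + 126)² = 40641 - 2*134² = 40641 - 2*17956 = 40641 - 35912 = 4729)
√(22*(221 + 191) + S) = √(22*(221 + 191) + 4729) = √(22*412 + 4729) = √(9064 + 4729) = √13793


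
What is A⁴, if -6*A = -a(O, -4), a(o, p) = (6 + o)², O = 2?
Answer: 1048576/81 ≈ 12945.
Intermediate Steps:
A = 32/3 (A = -(-1)*(6 + 2)²/6 = -(-1)*8²/6 = -(-1)*64/6 = -⅙*(-64) = 32/3 ≈ 10.667)
A⁴ = (32/3)⁴ = 1048576/81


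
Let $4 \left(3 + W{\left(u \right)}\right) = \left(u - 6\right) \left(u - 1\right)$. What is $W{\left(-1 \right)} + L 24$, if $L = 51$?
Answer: $\frac{2449}{2} \approx 1224.5$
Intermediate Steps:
$W{\left(u \right)} = -3 + \frac{\left(-1 + u\right) \left(-6 + u\right)}{4}$ ($W{\left(u \right)} = -3 + \frac{\left(u - 6\right) \left(u - 1\right)}{4} = -3 + \frac{\left(-6 + u\right) \left(-1 + u\right)}{4} = -3 + \frac{\left(-1 + u\right) \left(-6 + u\right)}{4}$)
$W{\left(-1 \right)} + L 24 = \left(- \frac{3}{2} - - \frac{7}{4} + \frac{\left(-1\right)^{2}}{4}\right) + 51 \cdot 24 = \left(- \frac{3}{2} + \frac{7}{4} + \frac{1}{4} \cdot 1\right) + 1224 = \left(- \frac{3}{2} + \frac{7}{4} + \frac{1}{4}\right) + 1224 = \frac{1}{2} + 1224 = \frac{2449}{2}$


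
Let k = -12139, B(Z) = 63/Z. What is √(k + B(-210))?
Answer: I*√1213930/10 ≈ 110.18*I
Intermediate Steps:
√(k + B(-210)) = √(-12139 + 63/(-210)) = √(-12139 + 63*(-1/210)) = √(-12139 - 3/10) = √(-121393/10) = I*√1213930/10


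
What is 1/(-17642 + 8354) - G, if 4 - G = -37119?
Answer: -344798425/9288 ≈ -37123.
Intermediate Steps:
G = 37123 (G = 4 - 1*(-37119) = 4 + 37119 = 37123)
1/(-17642 + 8354) - G = 1/(-17642 + 8354) - 1*37123 = 1/(-9288) - 37123 = -1/9288 - 37123 = -344798425/9288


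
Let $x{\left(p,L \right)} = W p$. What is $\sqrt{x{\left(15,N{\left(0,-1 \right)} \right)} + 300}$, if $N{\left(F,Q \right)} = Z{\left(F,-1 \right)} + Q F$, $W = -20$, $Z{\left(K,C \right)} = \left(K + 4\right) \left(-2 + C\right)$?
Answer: $0$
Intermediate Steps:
$Z{\left(K,C \right)} = \left(-2 + C\right) \left(4 + K\right)$ ($Z{\left(K,C \right)} = \left(4 + K\right) \left(-2 + C\right) = \left(-2 + C\right) \left(4 + K\right)$)
$N{\left(F,Q \right)} = -12 - 3 F + F Q$ ($N{\left(F,Q \right)} = \left(-8 - 2 F + 4 \left(-1\right) - F\right) + Q F = \left(-8 - 2 F - 4 - F\right) + F Q = \left(-12 - 3 F\right) + F Q = -12 - 3 F + F Q$)
$x{\left(p,L \right)} = - 20 p$
$\sqrt{x{\left(15,N{\left(0,-1 \right)} \right)} + 300} = \sqrt{\left(-20\right) 15 + 300} = \sqrt{-300 + 300} = \sqrt{0} = 0$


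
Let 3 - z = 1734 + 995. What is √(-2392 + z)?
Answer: I*√5118 ≈ 71.54*I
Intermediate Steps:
z = -2726 (z = 3 - (1734 + 995) = 3 - 1*2729 = 3 - 2729 = -2726)
√(-2392 + z) = √(-2392 - 2726) = √(-5118) = I*√5118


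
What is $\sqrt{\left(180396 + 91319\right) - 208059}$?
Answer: $2 \sqrt{15914} \approx 252.3$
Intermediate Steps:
$\sqrt{\left(180396 + 91319\right) - 208059} = \sqrt{271715 - 208059} = \sqrt{63656} = 2 \sqrt{15914}$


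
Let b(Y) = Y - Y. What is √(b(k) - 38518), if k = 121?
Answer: I*√38518 ≈ 196.26*I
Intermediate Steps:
b(Y) = 0
√(b(k) - 38518) = √(0 - 38518) = √(-38518) = I*√38518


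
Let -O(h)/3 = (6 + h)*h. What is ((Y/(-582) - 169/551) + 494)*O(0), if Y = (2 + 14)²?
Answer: 0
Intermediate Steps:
Y = 256 (Y = 16² = 256)
O(h) = -3*h*(6 + h) (O(h) = -3*(6 + h)*h = -3*h*(6 + h))
((Y/(-582) - 169/551) + 494)*O(0) = ((256/(-582) - 169/551) + 494)*(-3*0*(6 + 0)) = ((256*(-1/582) - 169*1/551) + 494)*(-3*0*6) = ((-128/291 - 169/551) + 494)*0 = (-119707/160341 + 494)*0 = (79088747/160341)*0 = 0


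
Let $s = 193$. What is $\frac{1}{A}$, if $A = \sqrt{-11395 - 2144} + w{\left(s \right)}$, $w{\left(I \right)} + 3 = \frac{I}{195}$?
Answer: $- \frac{76440}{514974139} - \frac{38025 i \sqrt{13539}}{514974139} \approx -0.00014843 - 0.0085917 i$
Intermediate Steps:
$w{\left(I \right)} = -3 + \frac{I}{195}$
$A = - \frac{392}{195} + i \sqrt{13539}$ ($A = \sqrt{-11395 - 2144} + \left(-3 + \frac{1}{195} \cdot 193\right) = \sqrt{-13539} + \left(-3 + \frac{193}{195}\right) = i \sqrt{13539} - \frac{392}{195} = - \frac{392}{195} + i \sqrt{13539} \approx -2.0103 + 116.36 i$)
$\frac{1}{A} = \frac{1}{- \frac{392}{195} + i \sqrt{13539}}$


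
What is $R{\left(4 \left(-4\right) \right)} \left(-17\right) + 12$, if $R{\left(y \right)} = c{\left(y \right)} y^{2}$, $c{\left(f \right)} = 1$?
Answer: $-4340$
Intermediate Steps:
$R{\left(y \right)} = y^{2}$ ($R{\left(y \right)} = 1 y^{2} = y^{2}$)
$R{\left(4 \left(-4\right) \right)} \left(-17\right) + 12 = \left(4 \left(-4\right)\right)^{2} \left(-17\right) + 12 = \left(-16\right)^{2} \left(-17\right) + 12 = 256 \left(-17\right) + 12 = -4352 + 12 = -4340$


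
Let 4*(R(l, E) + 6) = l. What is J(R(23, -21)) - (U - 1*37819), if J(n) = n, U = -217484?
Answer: 1021211/4 ≈ 2.5530e+5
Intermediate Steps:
R(l, E) = -6 + l/4
J(R(23, -21)) - (U - 1*37819) = (-6 + (1/4)*23) - (-217484 - 1*37819) = (-6 + 23/4) - (-217484 - 37819) = -1/4 - 1*(-255303) = -1/4 + 255303 = 1021211/4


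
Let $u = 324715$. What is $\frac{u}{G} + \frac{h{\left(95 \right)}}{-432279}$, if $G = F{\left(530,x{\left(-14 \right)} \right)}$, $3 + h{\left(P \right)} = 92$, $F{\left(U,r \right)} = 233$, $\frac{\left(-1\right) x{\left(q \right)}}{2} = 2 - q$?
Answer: $\frac{140367454748}{100721007} \approx 1393.6$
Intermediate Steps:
$x{\left(q \right)} = -4 + 2 q$ ($x{\left(q \right)} = - 2 \left(2 - q\right) = -4 + 2 q$)
$h{\left(P \right)} = 89$ ($h{\left(P \right)} = -3 + 92 = 89$)
$G = 233$
$\frac{u}{G} + \frac{h{\left(95 \right)}}{-432279} = \frac{324715}{233} + \frac{89}{-432279} = 324715 \cdot \frac{1}{233} + 89 \left(- \frac{1}{432279}\right) = \frac{324715}{233} - \frac{89}{432279} = \frac{140367454748}{100721007}$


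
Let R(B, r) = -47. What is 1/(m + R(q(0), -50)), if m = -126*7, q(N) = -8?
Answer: -1/929 ≈ -0.0010764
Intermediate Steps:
m = -882
1/(m + R(q(0), -50)) = 1/(-882 - 47) = 1/(-929) = -1/929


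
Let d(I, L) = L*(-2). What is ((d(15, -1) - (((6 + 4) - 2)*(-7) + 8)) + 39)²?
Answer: 7921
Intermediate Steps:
d(I, L) = -2*L
((d(15, -1) - (((6 + 4) - 2)*(-7) + 8)) + 39)² = ((-2*(-1) - (((6 + 4) - 2)*(-7) + 8)) + 39)² = ((2 - ((10 - 2)*(-7) + 8)) + 39)² = ((2 - (8*(-7) + 8)) + 39)² = ((2 - (-56 + 8)) + 39)² = ((2 - 1*(-48)) + 39)² = ((2 + 48) + 39)² = (50 + 39)² = 89² = 7921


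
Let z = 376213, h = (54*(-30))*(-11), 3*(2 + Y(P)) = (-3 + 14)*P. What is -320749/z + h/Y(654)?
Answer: 1483900264/225351587 ≈ 6.5848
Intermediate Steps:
Y(P) = -2 + 11*P/3 (Y(P) = -2 + ((-3 + 14)*P)/3 = -2 + (11*P)/3 = -2 + 11*P/3)
h = 17820 (h = -1620*(-11) = 17820)
-320749/z + h/Y(654) = -320749/376213 + 17820/(-2 + (11/3)*654) = -320749*1/376213 + 17820/(-2 + 2398) = -320749/376213 + 17820/2396 = -320749/376213 + 17820*(1/2396) = -320749/376213 + 4455/599 = 1483900264/225351587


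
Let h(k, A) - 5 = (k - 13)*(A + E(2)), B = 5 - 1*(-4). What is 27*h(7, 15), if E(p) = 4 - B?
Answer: -1485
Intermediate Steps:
B = 9 (B = 5 + 4 = 9)
E(p) = -5 (E(p) = 4 - 1*9 = 4 - 9 = -5)
h(k, A) = 5 + (-13 + k)*(-5 + A) (h(k, A) = 5 + (k - 13)*(A - 5) = 5 + (-13 + k)*(-5 + A))
27*h(7, 15) = 27*(70 - 13*15 - 5*7 + 15*7) = 27*(70 - 195 - 35 + 105) = 27*(-55) = -1485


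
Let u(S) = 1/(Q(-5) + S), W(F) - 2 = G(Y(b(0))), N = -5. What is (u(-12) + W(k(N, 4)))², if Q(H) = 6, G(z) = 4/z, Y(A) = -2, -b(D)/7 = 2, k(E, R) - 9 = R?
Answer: 1/36 ≈ 0.027778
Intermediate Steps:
k(E, R) = 9 + R
b(D) = -14 (b(D) = -7*2 = -14)
W(F) = 0 (W(F) = 2 + 4/(-2) = 2 + 4*(-½) = 2 - 2 = 0)
u(S) = 1/(6 + S)
(u(-12) + W(k(N, 4)))² = (1/(6 - 12) + 0)² = (1/(-6) + 0)² = (-⅙ + 0)² = (-⅙)² = 1/36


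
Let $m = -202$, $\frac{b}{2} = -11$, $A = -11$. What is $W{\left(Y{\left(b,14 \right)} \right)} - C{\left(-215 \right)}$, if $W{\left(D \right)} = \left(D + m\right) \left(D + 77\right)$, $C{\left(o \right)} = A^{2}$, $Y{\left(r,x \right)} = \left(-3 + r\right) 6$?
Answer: $25575$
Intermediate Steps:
$b = -22$ ($b = 2 \left(-11\right) = -22$)
$Y{\left(r,x \right)} = -18 + 6 r$
$C{\left(o \right)} = 121$ ($C{\left(o \right)} = \left(-11\right)^{2} = 121$)
$W{\left(D \right)} = \left(-202 + D\right) \left(77 + D\right)$ ($W{\left(D \right)} = \left(D - 202\right) \left(D + 77\right) = \left(-202 + D\right) \left(77 + D\right)$)
$W{\left(Y{\left(b,14 \right)} \right)} - C{\left(-215 \right)} = \left(-15554 + \left(-18 + 6 \left(-22\right)\right)^{2} - 125 \left(-18 + 6 \left(-22\right)\right)\right) - 121 = \left(-15554 + \left(-18 - 132\right)^{2} - 125 \left(-18 - 132\right)\right) - 121 = \left(-15554 + \left(-150\right)^{2} - -18750\right) - 121 = \left(-15554 + 22500 + 18750\right) - 121 = 25696 - 121 = 25575$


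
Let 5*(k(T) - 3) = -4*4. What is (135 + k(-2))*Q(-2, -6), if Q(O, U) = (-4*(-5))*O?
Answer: -5392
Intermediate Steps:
k(T) = -1/5 (k(T) = 3 + (-4*4)/5 = 3 + (1/5)*(-16) = 3 - 16/5 = -1/5)
Q(O, U) = 20*O
(135 + k(-2))*Q(-2, -6) = (135 - 1/5)*(20*(-2)) = (674/5)*(-40) = -5392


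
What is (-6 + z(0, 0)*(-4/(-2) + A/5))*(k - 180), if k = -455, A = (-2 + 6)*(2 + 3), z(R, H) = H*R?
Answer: 3810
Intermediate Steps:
A = 20 (A = 4*5 = 20)
(-6 + z(0, 0)*(-4/(-2) + A/5))*(k - 180) = (-6 + (0*0)*(-4/(-2) + 20/5))*(-455 - 180) = (-6 + 0*(-4*(-½) + 20*(⅕)))*(-635) = (-6 + 0*(2 + 4))*(-635) = (-6 + 0*6)*(-635) = (-6 + 0)*(-635) = -6*(-635) = 3810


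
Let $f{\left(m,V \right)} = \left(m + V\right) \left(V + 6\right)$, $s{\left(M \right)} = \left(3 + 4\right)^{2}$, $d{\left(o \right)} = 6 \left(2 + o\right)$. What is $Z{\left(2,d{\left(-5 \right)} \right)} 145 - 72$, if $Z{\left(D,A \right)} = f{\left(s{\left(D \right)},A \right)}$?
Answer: $-54012$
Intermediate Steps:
$d{\left(o \right)} = 12 + 6 o$
$s{\left(M \right)} = 49$ ($s{\left(M \right)} = 7^{2} = 49$)
$f{\left(m,V \right)} = \left(6 + V\right) \left(V + m\right)$ ($f{\left(m,V \right)} = \left(V + m\right) \left(6 + V\right) = \left(6 + V\right) \left(V + m\right)$)
$Z{\left(D,A \right)} = 294 + A^{2} + 55 A$ ($Z{\left(D,A \right)} = A^{2} + 6 A + 6 \cdot 49 + A 49 = A^{2} + 6 A + 294 + 49 A = 294 + A^{2} + 55 A$)
$Z{\left(2,d{\left(-5 \right)} \right)} 145 - 72 = \left(294 + \left(12 + 6 \left(-5\right)\right)^{2} + 55 \left(12 + 6 \left(-5\right)\right)\right) 145 - 72 = \left(294 + \left(12 - 30\right)^{2} + 55 \left(12 - 30\right)\right) 145 - 72 = \left(294 + \left(-18\right)^{2} + 55 \left(-18\right)\right) 145 - 72 = \left(294 + 324 - 990\right) 145 - 72 = \left(-372\right) 145 - 72 = -53940 - 72 = -54012$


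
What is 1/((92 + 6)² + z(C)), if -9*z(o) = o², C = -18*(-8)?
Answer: 1/7300 ≈ 0.00013699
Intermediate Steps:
C = 144
z(o) = -o²/9
1/((92 + 6)² + z(C)) = 1/((92 + 6)² - ⅑*144²) = 1/(98² - ⅑*20736) = 1/(9604 - 2304) = 1/7300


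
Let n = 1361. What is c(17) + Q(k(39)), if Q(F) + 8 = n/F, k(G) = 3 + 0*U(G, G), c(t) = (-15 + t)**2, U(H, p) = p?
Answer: 1349/3 ≈ 449.67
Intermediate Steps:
k(G) = 3 (k(G) = 3 + 0*G = 3 + 0 = 3)
Q(F) = -8 + 1361/F
c(17) + Q(k(39)) = (-15 + 17)**2 + (-8 + 1361/3) = 2**2 + (-8 + 1361*(1/3)) = 4 + (-8 + 1361/3) = 4 + 1337/3 = 1349/3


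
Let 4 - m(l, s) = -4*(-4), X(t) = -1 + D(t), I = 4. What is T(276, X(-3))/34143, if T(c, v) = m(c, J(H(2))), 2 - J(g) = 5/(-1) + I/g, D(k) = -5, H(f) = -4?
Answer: -4/11381 ≈ -0.00035146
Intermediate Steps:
X(t) = -6 (X(t) = -1 - 5 = -6)
J(g) = 7 - 4/g (J(g) = 2 - (5/(-1) + 4/g) = 2 - (5*(-1) + 4/g) = 2 - (-5 + 4/g) = 2 + (5 - 4/g) = 7 - 4/g)
m(l, s) = -12 (m(l, s) = 4 - (-4)*(-4) = 4 - 1*16 = 4 - 16 = -12)
T(c, v) = -12
T(276, X(-3))/34143 = -12/34143 = -12*1/34143 = -4/11381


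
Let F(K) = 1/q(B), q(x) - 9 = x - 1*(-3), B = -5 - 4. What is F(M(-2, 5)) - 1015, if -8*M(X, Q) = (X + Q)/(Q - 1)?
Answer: -3044/3 ≈ -1014.7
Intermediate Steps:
M(X, Q) = -(Q + X)/(8*(-1 + Q)) (M(X, Q) = -(X + Q)/(8*(Q - 1)) = -(Q + X)/(8*(-1 + Q)))
B = -9
q(x) = 12 + x (q(x) = 9 + (x - 1*(-3)) = 9 + (x + 3) = 9 + (3 + x) = 12 + x)
F(K) = ⅓ (F(K) = 1/(12 - 9) = 1/3 = ⅓)
F(M(-2, 5)) - 1015 = ⅓ - 1015 = -3044/3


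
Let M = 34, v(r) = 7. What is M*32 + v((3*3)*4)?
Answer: 1095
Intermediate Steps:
M*32 + v((3*3)*4) = 34*32 + 7 = 1088 + 7 = 1095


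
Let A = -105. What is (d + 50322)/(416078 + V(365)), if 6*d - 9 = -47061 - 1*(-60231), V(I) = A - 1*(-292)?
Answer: 105037/832530 ≈ 0.12617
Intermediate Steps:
V(I) = 187 (V(I) = -105 - 1*(-292) = -105 + 292 = 187)
d = 4393/2 (d = 3/2 + (-47061 - 1*(-60231))/6 = 3/2 + (-47061 + 60231)/6 = 3/2 + (⅙)*13170 = 3/2 + 2195 = 4393/2 ≈ 2196.5)
(d + 50322)/(416078 + V(365)) = (4393/2 + 50322)/(416078 + 187) = (105037/2)/416265 = (105037/2)*(1/416265) = 105037/832530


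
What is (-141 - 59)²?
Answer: 40000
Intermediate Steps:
(-141 - 59)² = (-200)² = 40000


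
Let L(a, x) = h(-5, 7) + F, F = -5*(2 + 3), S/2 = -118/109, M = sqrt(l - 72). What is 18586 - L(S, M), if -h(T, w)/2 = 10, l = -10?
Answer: 18631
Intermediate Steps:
M = I*sqrt(82) (M = sqrt(-10 - 72) = sqrt(-82) = I*sqrt(82) ≈ 9.0554*I)
h(T, w) = -20 (h(T, w) = -2*10 = -20)
S = -236/109 (S = 2*(-118/109) = -236/109 ≈ -2.1651)
F = -25 (F = -5*5 = -25)
L(a, x) = -45 (L(a, x) = -20 - 25 = -45)
18586 - L(S, M) = 18586 - 1*(-45) = 18586 + 45 = 18631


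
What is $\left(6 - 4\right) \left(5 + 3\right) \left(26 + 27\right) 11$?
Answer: $9328$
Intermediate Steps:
$\left(6 - 4\right) \left(5 + 3\right) \left(26 + 27\right) 11 = \left(6 - 4\right) 8 \cdot 53 \cdot 11 = 2 \cdot 8 \cdot 583 = 16 \cdot 583 = 9328$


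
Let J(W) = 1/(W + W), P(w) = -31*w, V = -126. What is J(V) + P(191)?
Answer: -1492093/252 ≈ -5921.0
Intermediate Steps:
J(W) = 1/(2*W)
J(V) + P(191) = (½)/(-126) - 31*191 = (½)*(-1/126) - 5921 = -1/252 - 5921 = -1492093/252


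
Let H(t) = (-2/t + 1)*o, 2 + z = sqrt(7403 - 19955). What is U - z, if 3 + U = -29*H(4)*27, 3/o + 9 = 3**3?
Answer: -265/4 - 2*I*sqrt(3138) ≈ -66.25 - 112.04*I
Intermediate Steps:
o = 1/6 (o = 3/(-9 + 3**3) = 3/(-9 + 27) = 3/18 = 3*(1/18) = 1/6 ≈ 0.16667)
z = -2 + 2*I*sqrt(3138) (z = -2 + sqrt(7403 - 19955) = -2 + sqrt(-12552) = -2 + 2*I*sqrt(3138) ≈ -2.0 + 112.04*I)
H(t) = 1/6 - 1/(3*t) (H(t) = (-2/t + 1)*(1/6) = (1 - 2/t)*(1/6) = 1/6 - 1/(3*t))
U = -273/4 (U = -3 - 29*(-2 + 4)/(6*4)*27 = -3 - 29*2/(6*4)*27 = -3 - 29*1/12*27 = -3 - 29/12*27 = -3 - 261/4 = -273/4 ≈ -68.250)
U - z = -273/4 - (-2 + 2*I*sqrt(3138)) = -273/4 + (2 - 2*I*sqrt(3138)) = -265/4 - 2*I*sqrt(3138)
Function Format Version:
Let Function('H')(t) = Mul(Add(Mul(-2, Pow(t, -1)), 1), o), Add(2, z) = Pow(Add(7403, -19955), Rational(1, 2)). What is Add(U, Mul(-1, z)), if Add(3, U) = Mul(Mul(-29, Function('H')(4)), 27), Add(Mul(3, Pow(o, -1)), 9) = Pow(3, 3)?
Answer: Add(Rational(-265, 4), Mul(-2, I, Pow(3138, Rational(1, 2)))) ≈ Add(-66.250, Mul(-112.04, I))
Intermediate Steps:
o = Rational(1, 6) (o = Mul(3, Pow(Add(-9, Pow(3, 3)), -1)) = Mul(3, Pow(Add(-9, 27), -1)) = Mul(3, Pow(18, -1)) = Mul(3, Rational(1, 18)) = Rational(1, 6) ≈ 0.16667)
z = Add(-2, Mul(2, I, Pow(3138, Rational(1, 2)))) (z = Add(-2, Pow(Add(7403, -19955), Rational(1, 2))) = Add(-2, Pow(-12552, Rational(1, 2))) = Add(-2, Mul(2, I, Pow(3138, Rational(1, 2)))) ≈ Add(-2.0000, Mul(112.04, I)))
Function('H')(t) = Add(Rational(1, 6), Mul(Rational(-1, 3), Pow(t, -1))) (Function('H')(t) = Mul(Add(Mul(-2, Pow(t, -1)), 1), Rational(1, 6)) = Mul(Add(1, Mul(-2, Pow(t, -1))), Rational(1, 6)) = Add(Rational(1, 6), Mul(Rational(-1, 3), Pow(t, -1))))
U = Rational(-273, 4) (U = Add(-3, Mul(Mul(-29, Mul(Rational(1, 6), Pow(4, -1), Add(-2, 4))), 27)) = Add(-3, Mul(Mul(-29, Mul(Rational(1, 6), Rational(1, 4), 2)), 27)) = Add(-3, Mul(Mul(-29, Rational(1, 12)), 27)) = Add(-3, Mul(Rational(-29, 12), 27)) = Add(-3, Rational(-261, 4)) = Rational(-273, 4) ≈ -68.250)
Add(U, Mul(-1, z)) = Add(Rational(-273, 4), Mul(-1, Add(-2, Mul(2, I, Pow(3138, Rational(1, 2)))))) = Add(Rational(-273, 4), Add(2, Mul(-2, I, Pow(3138, Rational(1, 2))))) = Add(Rational(-265, 4), Mul(-2, I, Pow(3138, Rational(1, 2))))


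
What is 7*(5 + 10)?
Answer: 105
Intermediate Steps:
7*(5 + 10) = 7*15 = 105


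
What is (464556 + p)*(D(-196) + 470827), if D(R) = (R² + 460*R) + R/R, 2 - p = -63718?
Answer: 221392019184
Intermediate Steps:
p = 63720 (p = 2 - 1*(-63718) = 2 + 63718 = 63720)
D(R) = 1 + R² + 460*R (D(R) = (R² + 460*R) + 1 = 1 + R² + 460*R)
(464556 + p)*(D(-196) + 470827) = (464556 + 63720)*((1 + (-196)² + 460*(-196)) + 470827) = 528276*((1 + 38416 - 90160) + 470827) = 528276*(-51743 + 470827) = 528276*419084 = 221392019184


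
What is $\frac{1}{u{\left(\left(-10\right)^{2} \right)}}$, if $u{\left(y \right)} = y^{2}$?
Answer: $\frac{1}{10000} \approx 0.0001$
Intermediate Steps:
$\frac{1}{u{\left(\left(-10\right)^{2} \right)}} = \frac{1}{\left(\left(-10\right)^{2}\right)^{2}} = \frac{1}{100^{2}} = \frac{1}{10000}$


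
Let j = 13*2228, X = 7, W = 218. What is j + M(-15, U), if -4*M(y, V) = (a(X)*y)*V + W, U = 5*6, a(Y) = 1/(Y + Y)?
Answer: 809691/28 ≈ 28918.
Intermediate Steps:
a(Y) = 1/(2*Y)
U = 30
M(y, V) = -109/2 - V*y/56 (M(y, V) = -((((1/2)/7)*y)*V + 218)/4 = -((((1/2)*(1/7))*y)*V + 218)/4 = -((y/14)*V + 218)/4 = -(V*y/14 + 218)/4 = -(218 + V*y/14)/4 = -109/2 - V*y/56)
j = 28964
j + M(-15, U) = 28964 + (-109/2 - 1/56*30*(-15)) = 28964 + (-109/2 + 225/28) = 28964 - 1301/28 = 809691/28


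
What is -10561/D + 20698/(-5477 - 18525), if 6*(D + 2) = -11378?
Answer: 321290128/68345695 ≈ 4.7010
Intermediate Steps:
D = -5695/3 (D = -2 + (⅙)*(-11378) = -2 - 5689/3 = -5695/3 ≈ -1898.3)
-10561/D + 20698/(-5477 - 18525) = -10561/(-5695/3) + 20698/(-5477 - 18525) = -10561*(-3/5695) + 20698/(-24002) = 31683/5695 + 20698*(-1/24002) = 31683/5695 - 10349/12001 = 321290128/68345695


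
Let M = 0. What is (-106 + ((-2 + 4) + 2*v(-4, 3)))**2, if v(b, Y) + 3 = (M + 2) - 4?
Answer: 12996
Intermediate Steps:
v(b, Y) = -5 (v(b, Y) = -3 + ((0 + 2) - 4) = -3 + (2 - 4) = -3 - 2 = -5)
(-106 + ((-2 + 4) + 2*v(-4, 3)))**2 = (-106 + ((-2 + 4) + 2*(-5)))**2 = (-106 + (2 - 10))**2 = (-106 - 8)**2 = (-114)**2 = 12996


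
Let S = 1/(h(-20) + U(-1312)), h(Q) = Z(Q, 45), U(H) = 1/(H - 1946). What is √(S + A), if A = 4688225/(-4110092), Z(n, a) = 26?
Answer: I*√681625695210372315571/24868111646 ≈ 1.0499*I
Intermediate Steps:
U(H) = 1/(-1946 + H)
h(Q) = 26
A = -4688225/4110092 (A = 4688225*(-1/4110092) = -4688225/4110092 ≈ -1.1407)
S = 3258/84707 (S = 1/(26 + 1/(-1946 - 1312)) = 1/(26 + 1/(-3258)) = 1/(26 - 1/3258) = 1/(84707/3258) = 3258/84707 ≈ 0.038462)
√(S + A) = √(3258/84707 - 4688225/4110092) = √(-54819256477/49736223292) = I*√681625695210372315571/24868111646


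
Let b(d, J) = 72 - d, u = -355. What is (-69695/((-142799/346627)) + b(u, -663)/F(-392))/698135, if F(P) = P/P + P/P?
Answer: 48377312703/199385959730 ≈ 0.24263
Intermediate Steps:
F(P) = 2 (F(P) = 1 + 1 = 2)
(-69695/((-142799/346627)) + b(u, -663)/F(-392))/698135 = (-69695/((-142799/346627)) + (72 - 1*(-355))/2)/698135 = (-69695/((-142799*1/346627)) + (72 + 355)*(½))*(1/698135) = (-69695/(-142799/346627) + 427*(½))*(1/698135) = (-69695*(-346627/142799) + 427/2)*(1/698135) = (24158168765/142799 + 427/2)*(1/698135) = (48377312703/285598)*(1/698135) = 48377312703/199385959730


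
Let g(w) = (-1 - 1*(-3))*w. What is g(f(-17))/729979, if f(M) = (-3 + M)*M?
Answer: 680/729979 ≈ 0.00093153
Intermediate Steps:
f(M) = M*(-3 + M)
g(w) = 2*w (g(w) = (-1 + 3)*w = 2*w)
g(f(-17))/729979 = (2*(-17*(-3 - 17)))/729979 = (2*(-17*(-20)))*(1/729979) = (2*340)*(1/729979) = 680*(1/729979) = 680/729979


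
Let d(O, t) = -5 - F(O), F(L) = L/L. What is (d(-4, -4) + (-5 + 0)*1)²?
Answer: 121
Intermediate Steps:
F(L) = 1
d(O, t) = -6 (d(O, t) = -5 - 1*1 = -5 - 1 = -6)
(d(-4, -4) + (-5 + 0)*1)² = (-6 + (-5 + 0)*1)² = (-6 - 5*1)² = (-6 - 5)² = (-11)² = 121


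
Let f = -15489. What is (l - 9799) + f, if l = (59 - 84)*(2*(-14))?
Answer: -24588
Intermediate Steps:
l = 700 (l = -25*(-28) = 700)
(l - 9799) + f = (700 - 9799) - 15489 = -9099 - 15489 = -24588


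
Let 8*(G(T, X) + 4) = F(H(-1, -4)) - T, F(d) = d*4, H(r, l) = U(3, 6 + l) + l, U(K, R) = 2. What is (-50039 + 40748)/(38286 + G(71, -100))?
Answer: -24776/102059 ≈ -0.24276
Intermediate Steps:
H(r, l) = 2 + l
F(d) = 4*d
G(T, X) = -5 - T/8 (G(T, X) = -4 + (4*(2 - 4) - T)/8 = -4 + (4*(-2) - T)/8 = -4 + (-8 - T)/8 = -4 + (-1 - T/8) = -5 - T/8)
(-50039 + 40748)/(38286 + G(71, -100)) = (-50039 + 40748)/(38286 + (-5 - ⅛*71)) = -9291/(38286 + (-5 - 71/8)) = -9291/(38286 - 111/8) = -9291/306177/8 = -9291*8/306177 = -24776/102059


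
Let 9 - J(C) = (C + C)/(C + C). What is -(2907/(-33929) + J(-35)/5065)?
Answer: 14452523/171850385 ≈ 0.084099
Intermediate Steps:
J(C) = 8 (J(C) = 9 - (C + C)/(C + C) = 9 - 2*C/(2*C) = 9 - 2*C*1/(2*C) = 9 - 1*1 = 9 - 1 = 8)
-(2907/(-33929) + J(-35)/5065) = -(2907/(-33929) + 8/5065) = -(2907*(-1/33929) + 8*(1/5065)) = -(-2907/33929 + 8/5065) = -1*(-14452523/171850385) = 14452523/171850385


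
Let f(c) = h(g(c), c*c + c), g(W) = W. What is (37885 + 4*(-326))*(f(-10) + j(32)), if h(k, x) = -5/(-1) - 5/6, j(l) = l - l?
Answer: 914525/6 ≈ 1.5242e+5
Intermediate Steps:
j(l) = 0
h(k, x) = 25/6 (h(k, x) = -5*(-1) - 5*⅙ = 5 - ⅚ = 25/6)
f(c) = 25/6
(37885 + 4*(-326))*(f(-10) + j(32)) = (37885 + 4*(-326))*(25/6 + 0) = (37885 - 1304)*(25/6) = 36581*(25/6) = 914525/6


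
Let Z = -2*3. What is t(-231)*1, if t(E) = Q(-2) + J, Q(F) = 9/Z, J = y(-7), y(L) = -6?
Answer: -15/2 ≈ -7.5000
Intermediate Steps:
Z = -6
J = -6
Q(F) = -3/2 (Q(F) = 9/(-6) = 9*(-1/6) = -3/2)
t(E) = -15/2 (t(E) = -3/2 - 6 = -15/2)
t(-231)*1 = -15/2*1 = -15/2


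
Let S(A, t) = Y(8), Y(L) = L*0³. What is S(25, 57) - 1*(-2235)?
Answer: 2235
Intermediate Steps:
Y(L) = 0 (Y(L) = L*0 = 0)
S(A, t) = 0
S(25, 57) - 1*(-2235) = 0 - 1*(-2235) = 0 + 2235 = 2235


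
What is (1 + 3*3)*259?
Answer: 2590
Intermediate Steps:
(1 + 3*3)*259 = (1 + 9)*259 = 10*259 = 2590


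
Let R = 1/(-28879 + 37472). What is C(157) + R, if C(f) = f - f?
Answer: 1/8593 ≈ 0.00011637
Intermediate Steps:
C(f) = 0
R = 1/8593 ≈ 0.00011637
C(157) + R = 0 + 1/8593 = 1/8593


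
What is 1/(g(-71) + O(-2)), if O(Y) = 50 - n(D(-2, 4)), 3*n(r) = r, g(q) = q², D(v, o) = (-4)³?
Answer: 3/15337 ≈ 0.00019561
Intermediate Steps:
D(v, o) = -64
n(r) = r/3
O(Y) = 214/3 (O(Y) = 50 - (-64)/3 = 50 - 1*(-64/3) = 50 + 64/3 = 214/3)
1/(g(-71) + O(-2)) = 1/((-71)² + 214/3) = 1/(5041 + 214/3) = 1/(15337/3) = 3/15337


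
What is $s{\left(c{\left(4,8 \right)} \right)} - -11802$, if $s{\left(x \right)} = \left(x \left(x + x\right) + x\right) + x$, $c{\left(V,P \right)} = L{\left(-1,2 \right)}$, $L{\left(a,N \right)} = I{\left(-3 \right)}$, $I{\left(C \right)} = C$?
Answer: $11814$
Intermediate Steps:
$L{\left(a,N \right)} = -3$
$c{\left(V,P \right)} = -3$
$s{\left(x \right)} = 2 x + 2 x^{2}$ ($s{\left(x \right)} = \left(x 2 x + x\right) + x = \left(2 x^{2} + x\right) + x = \left(x + 2 x^{2}\right) + x = 2 x + 2 x^{2}$)
$s{\left(c{\left(4,8 \right)} \right)} - -11802 = 2 \left(-3\right) \left(1 - 3\right) - -11802 = 2 \left(-3\right) \left(-2\right) + 11802 = 12 + 11802 = 11814$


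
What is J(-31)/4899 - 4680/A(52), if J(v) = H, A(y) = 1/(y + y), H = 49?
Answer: -2384441231/4899 ≈ -4.8672e+5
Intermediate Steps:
A(y) = 1/(2*y)
J(v) = 49
J(-31)/4899 - 4680/A(52) = 49/4899 - 4680/((½)/52) = 49*(1/4899) - 4680/((½)*(1/52)) = 49/4899 - 4680/1/104 = 49/4899 - 4680*104 = 49/4899 - 486720 = -2384441231/4899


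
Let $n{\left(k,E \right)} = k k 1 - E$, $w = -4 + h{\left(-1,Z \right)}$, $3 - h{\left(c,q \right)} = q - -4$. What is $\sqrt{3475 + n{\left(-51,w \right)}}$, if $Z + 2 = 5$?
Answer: $78$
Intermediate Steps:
$Z = 3$ ($Z = -2 + 5 = 3$)
$h{\left(c,q \right)} = -1 - q$ ($h{\left(c,q \right)} = 3 - \left(q - -4\right) = 3 - \left(q + 4\right) = 3 - \left(4 + q\right) = -1 - q$)
$w = -8$ ($w = -4 - 4 = -8$)
$n{\left(k,E \right)} = k^{2} - E$ ($n{\left(k,E \right)} = k^{2} \cdot 1 - E = k^{2} - E$)
$\sqrt{3475 + n{\left(-51,w \right)}} = \sqrt{3475 + \left(\left(-51\right)^{2} - -8\right)} = \sqrt{3475 + \left(2601 + 8\right)} = \sqrt{3475 + 2609} = \sqrt{6084} = 78$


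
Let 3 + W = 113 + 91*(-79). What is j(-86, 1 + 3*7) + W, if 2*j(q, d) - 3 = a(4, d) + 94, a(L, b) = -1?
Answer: -7031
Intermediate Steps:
W = -7079 (W = -3 + (113 + 91*(-79)) = -3 + (113 - 7189) = -3 - 7076 = -7079)
j(q, d) = 48 (j(q, d) = 3/2 + (-1 + 94)/2 = 3/2 + (1/2)*93 = 3/2 + 93/2 = 48)
j(-86, 1 + 3*7) + W = 48 - 7079 = -7031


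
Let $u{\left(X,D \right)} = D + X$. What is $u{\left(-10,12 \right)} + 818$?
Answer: $820$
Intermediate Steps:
$u{\left(-10,12 \right)} + 818 = \left(12 - 10\right) + 818 = 2 + 818 = 820$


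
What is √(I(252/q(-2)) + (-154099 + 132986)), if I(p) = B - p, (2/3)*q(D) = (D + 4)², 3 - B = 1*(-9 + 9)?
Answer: 4*I*√1322 ≈ 145.44*I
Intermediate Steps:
B = 3 (B = 3 - (-9 + 9) = 3 - 0 = 3 - 1*0 = 3 + 0 = 3)
q(D) = 3*(4 + D)²/2 (q(D) = 3*(D + 4)²/2 = 3*(4 + D)²/2)
I(p) = 3 - p
√(I(252/q(-2)) + (-154099 + 132986)) = √((3 - 252/(3*(4 - 2)²/2)) + (-154099 + 132986)) = √((3 - 252/((3/2)*2²)) - 21113) = √((3 - 252/((3/2)*4)) - 21113) = √((3 - 252/6) - 21113) = √((3 - 1*42) - 21113) = √((3 - 42) - 21113) = √(-39 - 21113) = √(-21152) = 4*I*√1322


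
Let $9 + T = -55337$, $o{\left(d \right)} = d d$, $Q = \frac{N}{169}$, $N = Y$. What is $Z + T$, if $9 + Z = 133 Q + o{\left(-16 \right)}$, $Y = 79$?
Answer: $- \frac{9301224}{169} \approx -55037.0$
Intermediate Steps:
$N = 79$
$Q = \frac{79}{169} \approx 0.46746$
$o{\left(d \right)} = d^{2}$
$T = -55346$ ($T = -9 - 55337 = -55346$)
$Z = \frac{52250}{169}$ ($Z = -9 + \left(133 \cdot \frac{79}{169} + \left(-16\right)^{2}\right) = -9 + \left(\frac{10507}{169} + 256\right) = -9 + \frac{53771}{169} = \frac{52250}{169} \approx 309.17$)
$Z + T = \frac{52250}{169} - 55346 = - \frac{9301224}{169}$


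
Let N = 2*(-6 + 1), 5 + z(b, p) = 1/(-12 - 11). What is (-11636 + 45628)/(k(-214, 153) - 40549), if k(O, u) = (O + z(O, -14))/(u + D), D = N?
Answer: -1451944/1732087 ≈ -0.83826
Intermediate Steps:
z(b, p) = -116/23 (z(b, p) = -5 + 1/(-12 - 11) = -5 + 1/(-23) = -5 - 1/23 = -116/23)
N = -10 (N = 2*(-5) = -10)
D = -10
k(O, u) = (-116/23 + O)/(-10 + u) (k(O, u) = (O - 116/23)/(u - 10) = (-116/23 + O)/(-10 + u))
(-11636 + 45628)/(k(-214, 153) - 40549) = (-11636 + 45628)/((-116/23 - 214)/(-10 + 153) - 40549) = 33992/(-5038/23/143 - 40549) = 33992/((1/143)*(-5038/23) - 40549) = 33992/(-458/299 - 40549) = 33992/(-12124609/299) = 33992*(-299/12124609) = -1451944/1732087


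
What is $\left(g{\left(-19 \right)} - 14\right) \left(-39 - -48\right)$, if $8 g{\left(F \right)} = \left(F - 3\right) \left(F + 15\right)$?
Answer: $-27$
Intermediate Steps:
$g{\left(F \right)} = \frac{\left(-3 + F\right) \left(15 + F\right)}{8}$ ($g{\left(F \right)} = \frac{\left(F - 3\right) \left(F + 15\right)}{8} = \frac{\left(-3 + F\right) \left(15 + F\right)}{8}$)
$\left(g{\left(-19 \right)} - 14\right) \left(-39 - -48\right) = \left(\left(- \frac{45}{8} + \frac{\left(-19\right)^{2}}{8} + \frac{3}{2} \left(-19\right)\right) - 14\right) \left(-39 - -48\right) = \left(\left(- \frac{45}{8} + \frac{1}{8} \cdot 361 - \frac{57}{2}\right) - 14\right) \left(-39 + \left(-24 + 72\right)\right) = \left(\left(- \frac{45}{8} + \frac{361}{8} - \frac{57}{2}\right) - 14\right) \left(-39 + 48\right) = \left(11 - 14\right) 9 = \left(-3\right) 9 = -27$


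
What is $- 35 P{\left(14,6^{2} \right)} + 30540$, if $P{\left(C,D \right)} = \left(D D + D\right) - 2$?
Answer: $-16010$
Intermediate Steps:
$P{\left(C,D \right)} = -2 + D + D^{2}$ ($P{\left(C,D \right)} = \left(D^{2} + D\right) - 2 = \left(D + D^{2}\right) - 2 = -2 + D + D^{2}$)
$- 35 P{\left(14,6^{2} \right)} + 30540 = - 35 \left(-2 + 6^{2} + \left(6^{2}\right)^{2}\right) + 30540 = - 35 \left(-2 + 36 + 36^{2}\right) + 30540 = - 35 \left(-2 + 36 + 1296\right) + 30540 = \left(-35\right) 1330 + 30540 = -46550 + 30540 = -16010$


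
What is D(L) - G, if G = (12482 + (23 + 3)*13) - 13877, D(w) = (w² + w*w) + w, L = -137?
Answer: 38458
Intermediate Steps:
D(w) = w + 2*w² (D(w) = (w² + w²) + w = 2*w² + w = w + 2*w²)
G = -1057 (G = (12482 + 26*13) - 13877 = (12482 + 338) - 13877 = 12820 - 13877 = -1057)
D(L) - G = -137*(1 + 2*(-137)) - 1*(-1057) = -137*(1 - 274) + 1057 = -137*(-273) + 1057 = 37401 + 1057 = 38458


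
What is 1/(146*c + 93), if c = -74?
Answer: -1/10711 ≈ -9.3362e-5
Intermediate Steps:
1/(146*c + 93) = 1/(146*(-74) + 93) = 1/(-10804 + 93) = 1/(-10711) = -1/10711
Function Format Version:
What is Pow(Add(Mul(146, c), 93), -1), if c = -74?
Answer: Rational(-1, 10711) ≈ -9.3362e-5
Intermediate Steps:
Pow(Add(Mul(146, c), 93), -1) = Pow(Add(Mul(146, -74), 93), -1) = Pow(Add(-10804, 93), -1) = Pow(-10711, -1) = Rational(-1, 10711)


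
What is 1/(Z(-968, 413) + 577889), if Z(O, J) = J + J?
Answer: 1/578715 ≈ 1.7280e-6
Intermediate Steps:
Z(O, J) = 2*J
1/(Z(-968, 413) + 577889) = 1/(2*413 + 577889) = 1/(826 + 577889) = 1/578715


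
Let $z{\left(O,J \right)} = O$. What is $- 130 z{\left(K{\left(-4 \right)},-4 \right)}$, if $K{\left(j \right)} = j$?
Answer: $520$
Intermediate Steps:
$- 130 z{\left(K{\left(-4 \right)},-4 \right)} = \left(-130\right) \left(-4\right) = 520$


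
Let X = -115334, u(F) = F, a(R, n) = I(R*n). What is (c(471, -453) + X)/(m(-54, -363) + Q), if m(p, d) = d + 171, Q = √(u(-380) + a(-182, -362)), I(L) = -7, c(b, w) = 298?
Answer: 7362304/12417 + 115036*I*√43/12417 ≈ 592.92 + 60.751*I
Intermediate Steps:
a(R, n) = -7
Q = 3*I*√43 (Q = √(-380 - 7) = √(-387) = 3*I*√43 ≈ 19.672*I)
m(p, d) = 171 + d
(c(471, -453) + X)/(m(-54, -363) + Q) = (298 - 115334)/((171 - 363) + 3*I*√43) = -115036/(-192 + 3*I*√43)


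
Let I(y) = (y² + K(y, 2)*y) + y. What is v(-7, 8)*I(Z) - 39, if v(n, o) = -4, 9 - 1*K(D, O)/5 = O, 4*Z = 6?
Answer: -264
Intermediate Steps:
Z = 3/2 (Z = (¼)*6 = 3/2 ≈ 1.5000)
K(D, O) = 45 - 5*O
I(y) = y² + 36*y (I(y) = (y² + (45 - 5*2)*y) + y = (y² + (45 - 10)*y) + y = (y² + 35*y) + y = y² + 36*y)
v(-7, 8)*I(Z) - 39 = -6*(36 + 3/2) - 39 = -6*75/2 - 39 = -4*225/4 - 39 = -225 - 39 = -264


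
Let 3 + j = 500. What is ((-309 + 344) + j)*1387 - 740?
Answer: 737144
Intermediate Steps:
j = 497 (j = -3 + 500 = 497)
((-309 + 344) + j)*1387 - 740 = ((-309 + 344) + 497)*1387 - 740 = (35 + 497)*1387 - 740 = 532*1387 - 740 = 737884 - 740 = 737144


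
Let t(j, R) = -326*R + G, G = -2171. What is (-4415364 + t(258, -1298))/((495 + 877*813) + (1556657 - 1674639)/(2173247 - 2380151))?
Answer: -413227323924/73812647183 ≈ -5.5983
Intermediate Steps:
t(j, R) = -2171 - 326*R (t(j, R) = -326*R - 2171 = -2171 - 326*R)
(-4415364 + t(258, -1298))/((495 + 877*813) + (1556657 - 1674639)/(2173247 - 2380151)) = (-4415364 + (-2171 - 326*(-1298)))/((495 + 877*813) + (1556657 - 1674639)/(2173247 - 2380151)) = (-4415364 + (-2171 + 423148))/((495 + 713001) - 117982/(-206904)) = (-4415364 + 420977)/(713496 - 117982*(-1/206904)) = -3994387/(713496 + 58991/103452) = -3994387/73812647183/103452 = -3994387*103452/73812647183 = -413227323924/73812647183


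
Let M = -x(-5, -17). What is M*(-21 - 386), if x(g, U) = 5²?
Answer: 10175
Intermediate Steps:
x(g, U) = 25
M = -25 (M = -1*25 = -25)
M*(-21 - 386) = -25*(-21 - 386) = -25*(-407) = 10175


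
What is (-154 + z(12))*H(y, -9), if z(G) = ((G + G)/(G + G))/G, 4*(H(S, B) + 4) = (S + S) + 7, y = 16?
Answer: -42481/48 ≈ -885.02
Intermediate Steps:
H(S, B) = -9/4 + S/2 (H(S, B) = -4 + ((S + S) + 7)/4 = -4 + (2*S + 7)/4 = -4 + (7 + 2*S)/4 = -4 + (7/4 + S/2) = -9/4 + S/2)
z(G) = 1/G (z(G) = ((2*G)/((2*G)))/G = ((2*G)*(1/(2*G)))/G = 1/G)
(-154 + z(12))*H(y, -9) = (-154 + 1/12)*(-9/4 + (½)*16) = (-154 + 1/12)*(-9/4 + 8) = -1847/12*23/4 = -42481/48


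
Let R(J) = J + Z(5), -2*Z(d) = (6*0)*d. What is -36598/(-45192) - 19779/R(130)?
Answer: -222273707/1468740 ≈ -151.34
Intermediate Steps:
Z(d) = 0 (Z(d) = -6*0*d/2 = -0*d = -½*0 = 0)
R(J) = J (R(J) = J + 0 = J)
-36598/(-45192) - 19779/R(130) = -36598/(-45192) - 19779/130 = -36598*(-1/45192) - 19779*1/130 = 18299/22596 - 19779/130 = -222273707/1468740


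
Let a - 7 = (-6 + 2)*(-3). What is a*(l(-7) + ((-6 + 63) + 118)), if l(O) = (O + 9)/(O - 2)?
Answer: 29887/9 ≈ 3320.8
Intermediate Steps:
l(O) = (9 + O)/(-2 + O)
a = 19 (a = 7 + (-6 + 2)*(-3) = 7 - 4*(-3) = 7 + 12 = 19)
a*(l(-7) + ((-6 + 63) + 118)) = 19*((9 - 7)/(-2 - 7) + ((-6 + 63) + 118)) = 19*(2/(-9) + (57 + 118)) = 19*(-⅑*2 + 175) = 19*(-2/9 + 175) = 19*(1573/9) = 29887/9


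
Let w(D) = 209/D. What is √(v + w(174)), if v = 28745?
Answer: √870319986/174 ≈ 169.55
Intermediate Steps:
√(v + w(174)) = √(28745 + 209/174) = √(5001839/174) = √870319986/174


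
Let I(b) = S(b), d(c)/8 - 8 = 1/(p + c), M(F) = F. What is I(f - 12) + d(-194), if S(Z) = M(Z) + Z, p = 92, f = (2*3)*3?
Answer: 3872/51 ≈ 75.922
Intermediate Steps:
f = 18 (f = 6*3 = 18)
S(Z) = 2*Z (S(Z) = Z + Z = 2*Z)
d(c) = 64 + 8/(92 + c)
I(b) = 2*b
I(f - 12) + d(-194) = 2*(18 - 12) + 8*(737 + 8*(-194))/(92 - 194) = 2*6 + 8*(737 - 1552)/(-102) = 12 + 8*(-1/102)*(-815) = 12 + 3260/51 = 3872/51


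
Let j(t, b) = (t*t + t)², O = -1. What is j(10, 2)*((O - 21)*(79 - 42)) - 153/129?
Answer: -423524251/43 ≈ -9.8494e+6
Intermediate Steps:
j(t, b) = (t + t²)² (j(t, b) = (t² + t)² = (t + t²)²)
j(10, 2)*((O - 21)*(79 - 42)) - 153/129 = (10²*(1 + 10)²)*((-1 - 21)*(79 - 42)) - 153/129 = (100*11²)*(-22*37) - 153*1/129 = (100*121)*(-814) - 51/43 = 12100*(-814) - 51/43 = -9849400 - 51/43 = -423524251/43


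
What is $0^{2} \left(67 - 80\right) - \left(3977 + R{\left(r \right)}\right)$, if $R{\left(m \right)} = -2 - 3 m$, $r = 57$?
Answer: $-3804$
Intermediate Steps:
$0^{2} \left(67 - 80\right) - \left(3977 + R{\left(r \right)}\right) = 0^{2} \left(67 - 80\right) - \left(3975 - 171\right) = 0 \left(-13\right) - 3804 = 0 - 3804 = -3804$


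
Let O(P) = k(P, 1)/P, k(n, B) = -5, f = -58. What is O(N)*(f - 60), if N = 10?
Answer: 59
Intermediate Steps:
O(P) = -5/P
O(N)*(f - 60) = (-5/10)*(-58 - 60) = -5*⅒*(-118) = -½*(-118) = 59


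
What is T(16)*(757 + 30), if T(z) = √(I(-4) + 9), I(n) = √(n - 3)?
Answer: 787*√(9 + I*√7) ≈ 2385.8 + 343.42*I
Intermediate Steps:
I(n) = √(-3 + n)
T(z) = √(9 + I*√7) (T(z) = √(√(-3 - 4) + 9) = √(√(-7) + 9) = √(I*√7 + 9) = √(9 + I*√7))
T(16)*(757 + 30) = √(9 + I*√7)*(757 + 30) = √(9 + I*√7)*787 = 787*√(9 + I*√7)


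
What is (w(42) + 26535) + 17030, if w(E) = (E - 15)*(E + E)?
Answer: 45833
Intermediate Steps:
w(E) = 2*E*(-15 + E) (w(E) = (-15 + E)*(2*E) = 2*E*(-15 + E))
(w(42) + 26535) + 17030 = (2*42*(-15 + 42) + 26535) + 17030 = (2*42*27 + 26535) + 17030 = (2268 + 26535) + 17030 = 28803 + 17030 = 45833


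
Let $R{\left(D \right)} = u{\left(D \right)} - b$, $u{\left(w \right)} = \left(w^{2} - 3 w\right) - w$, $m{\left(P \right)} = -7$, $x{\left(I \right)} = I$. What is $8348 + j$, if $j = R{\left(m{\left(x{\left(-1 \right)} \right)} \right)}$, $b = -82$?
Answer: $8507$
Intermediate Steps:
$u{\left(w \right)} = w^{2} - 4 w$
$R{\left(D \right)} = 82 + D \left(-4 + D\right)$ ($R{\left(D \right)} = D \left(-4 + D\right) - -82 = D \left(-4 + D\right) + 82 = 82 + D \left(-4 + D\right)$)
$j = 159$ ($j = 82 - 7 \left(-4 - 7\right) = 82 - -77 = 82 + 77 = 159$)
$8348 + j = 8348 + 159 = 8507$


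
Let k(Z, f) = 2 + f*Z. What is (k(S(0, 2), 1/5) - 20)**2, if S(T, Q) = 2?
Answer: 7744/25 ≈ 309.76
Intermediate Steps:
k(Z, f) = 2 + Z*f
(k(S(0, 2), 1/5) - 20)**2 = ((2 + 2*(1/5)) - 20)**2 = ((2 + 2/5) - 20)**2 = (12/5 - 20)**2 = (-88/5)**2 = 7744/25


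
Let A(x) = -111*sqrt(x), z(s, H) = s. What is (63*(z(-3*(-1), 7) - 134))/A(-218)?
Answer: -2751*I*sqrt(218)/8066 ≈ -5.0357*I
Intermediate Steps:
(63*(z(-3*(-1), 7) - 134))/A(-218) = (63*(-3*(-1) - 134))/((-111*I*sqrt(218))) = (63*(3 - 134))/((-111*I*sqrt(218))) = (63*(-131))/((-111*I*sqrt(218))) = -2751*I*sqrt(218)/8066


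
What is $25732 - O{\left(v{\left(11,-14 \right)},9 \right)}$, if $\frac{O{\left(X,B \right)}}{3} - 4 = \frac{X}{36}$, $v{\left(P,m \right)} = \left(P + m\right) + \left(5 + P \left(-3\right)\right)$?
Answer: $\frac{308671}{12} \approx 25723.0$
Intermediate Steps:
$v{\left(P,m \right)} = 5 + m - 2 P$ ($v{\left(P,m \right)} = \left(P + m\right) - \left(-5 + 3 P\right) = 5 + m - 2 P$)
$O{\left(X,B \right)} = 12 + \frac{X}{12}$ ($O{\left(X,B \right)} = 12 + 3 \frac{X}{36} = 12 + \frac{X}{12}$)
$25732 - O{\left(v{\left(11,-14 \right)},9 \right)} = 25732 - \left(12 + \frac{5 - 14 - 22}{12}\right) = 25732 - \left(12 + \frac{1}{12} \left(-31\right)\right) = 25732 - \left(12 - \frac{31}{12}\right) = 25732 - \frac{113}{12} = \frac{308671}{12}$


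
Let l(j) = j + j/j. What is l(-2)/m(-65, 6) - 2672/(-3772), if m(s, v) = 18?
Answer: 11081/16974 ≈ 0.65282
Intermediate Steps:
l(j) = 1 + j (l(j) = j + 1 = 1 + j)
l(-2)/m(-65, 6) - 2672/(-3772) = (1 - 2)/18 - 2672/(-3772) = -1*1/18 - 2672*(-1/3772) = -1/18 + 668/943 = 11081/16974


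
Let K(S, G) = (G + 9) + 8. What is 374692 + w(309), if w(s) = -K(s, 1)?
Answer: 374674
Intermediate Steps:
K(S, G) = 17 + G (K(S, G) = (9 + G) + 8 = 17 + G)
w(s) = -18 (w(s) = -(17 + 1) = -1*18 = -18)
374692 + w(309) = 374692 - 18 = 374674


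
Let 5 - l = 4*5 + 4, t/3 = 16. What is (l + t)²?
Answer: 841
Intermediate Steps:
t = 48 (t = 3*16 = 48)
l = -19 (l = 5 - (4*5 + 4) = 5 - (20 + 4) = 5 - 1*24 = 5 - 24 = -19)
(l + t)² = (-19 + 48)² = 29² = 841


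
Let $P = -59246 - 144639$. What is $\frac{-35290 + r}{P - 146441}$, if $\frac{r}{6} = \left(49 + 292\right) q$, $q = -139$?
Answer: $\frac{159842}{175163} \approx 0.91253$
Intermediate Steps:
$P = -203885$
$r = -284394$ ($r = 6 \left(49 + 292\right) \left(-139\right) = 6 \cdot 341 \left(-139\right) = 6 \left(-47399\right) = -284394$)
$\frac{-35290 + r}{P - 146441} = \frac{-35290 - 284394}{-203885 - 146441} = - \frac{319684}{-350326} = \left(-319684\right) \left(- \frac{1}{350326}\right) = \frac{159842}{175163}$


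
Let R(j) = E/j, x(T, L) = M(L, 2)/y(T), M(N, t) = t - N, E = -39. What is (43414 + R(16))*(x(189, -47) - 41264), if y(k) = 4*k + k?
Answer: -773855624461/432 ≈ -1.7913e+9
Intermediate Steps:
y(k) = 5*k
x(T, L) = (2 - L)/(5*T) (x(T, L) = (2 - L)/((5*T)) = (2 - L)*(1/(5*T)) = (2 - L)/(5*T))
R(j) = -39/j
(43414 + R(16))*(x(189, -47) - 41264) = (43414 - 39/16)*((⅕)*(2 - 1*(-47))/189 - 41264) = (43414 - 39*1/16)*((⅕)*(1/189)*(2 + 47) - 41264) = (43414 - 39/16)*((⅕)*(1/189)*49 - 41264) = 694585*(7/135 - 41264)/16 = (694585/16)*(-5570633/135) = -773855624461/432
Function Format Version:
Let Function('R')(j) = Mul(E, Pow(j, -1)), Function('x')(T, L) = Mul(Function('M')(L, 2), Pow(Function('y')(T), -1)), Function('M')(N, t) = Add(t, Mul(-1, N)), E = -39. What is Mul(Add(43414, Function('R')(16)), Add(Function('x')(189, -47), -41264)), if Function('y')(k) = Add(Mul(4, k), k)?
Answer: Rational(-773855624461, 432) ≈ -1.7913e+9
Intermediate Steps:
Function('y')(k) = Mul(5, k)
Function('x')(T, L) = Mul(Rational(1, 5), Pow(T, -1), Add(2, Mul(-1, L))) (Function('x')(T, L) = Mul(Add(2, Mul(-1, L)), Pow(Mul(5, T), -1)) = Mul(Add(2, Mul(-1, L)), Mul(Rational(1, 5), Pow(T, -1))) = Mul(Rational(1, 5), Pow(T, -1), Add(2, Mul(-1, L))))
Function('R')(j) = Mul(-39, Pow(j, -1))
Mul(Add(43414, Function('R')(16)), Add(Function('x')(189, -47), -41264)) = Mul(Add(43414, Mul(-39, Pow(16, -1))), Add(Mul(Rational(1, 5), Pow(189, -1), Add(2, Mul(-1, -47))), -41264)) = Mul(Add(43414, Mul(-39, Rational(1, 16))), Add(Mul(Rational(1, 5), Rational(1, 189), Add(2, 47)), -41264)) = Mul(Add(43414, Rational(-39, 16)), Add(Mul(Rational(1, 5), Rational(1, 189), 49), -41264)) = Mul(Rational(694585, 16), Add(Rational(7, 135), -41264)) = Mul(Rational(694585, 16), Rational(-5570633, 135)) = Rational(-773855624461, 432)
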